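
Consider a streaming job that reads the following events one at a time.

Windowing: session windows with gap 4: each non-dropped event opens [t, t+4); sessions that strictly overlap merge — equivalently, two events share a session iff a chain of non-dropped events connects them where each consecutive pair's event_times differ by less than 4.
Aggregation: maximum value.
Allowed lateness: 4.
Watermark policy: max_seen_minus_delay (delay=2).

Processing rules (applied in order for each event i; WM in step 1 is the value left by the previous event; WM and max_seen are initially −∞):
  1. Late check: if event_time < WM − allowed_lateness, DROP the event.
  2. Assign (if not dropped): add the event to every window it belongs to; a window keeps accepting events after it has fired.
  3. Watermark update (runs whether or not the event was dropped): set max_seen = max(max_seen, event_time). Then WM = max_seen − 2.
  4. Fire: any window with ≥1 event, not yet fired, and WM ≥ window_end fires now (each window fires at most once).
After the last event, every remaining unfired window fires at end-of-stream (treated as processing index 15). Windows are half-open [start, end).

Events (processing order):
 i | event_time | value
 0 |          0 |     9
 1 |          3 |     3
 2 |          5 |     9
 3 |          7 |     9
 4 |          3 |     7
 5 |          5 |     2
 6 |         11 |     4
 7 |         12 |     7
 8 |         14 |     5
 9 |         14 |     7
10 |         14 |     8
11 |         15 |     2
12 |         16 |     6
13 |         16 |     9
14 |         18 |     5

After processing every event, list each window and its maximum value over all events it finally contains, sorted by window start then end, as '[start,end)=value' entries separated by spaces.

i=0 t=0 v=9: → [0,4); WM=-2
i=1 t=3 v=3: → [0,7); WM=1
i=2 t=5 v=9: → [0,9); WM=3
i=3 t=7 v=9: → [0,11); WM=5
i=4 t=3 v=7: → [0,11); WM=5
i=5 t=5 v=2: → [0,11); WM=5
i=6 t=11 v=4: → [11,15); WM=9
i=7 t=12 v=7: → [11,16); WM=10
i=8 t=14 v=5: → [11,18); WM=12
i=9 t=14 v=7: → [11,18); WM=12
i=10 t=14 v=8: → [11,18); WM=12
i=11 t=15 v=2: → [11,19); WM=13
i=12 t=16 v=6: → [11,20); WM=14
i=13 t=16 v=9: → [11,20); WM=14
i=14 t=18 v=5: → [11,22); WM=16

[0,11)=9 [11,22)=9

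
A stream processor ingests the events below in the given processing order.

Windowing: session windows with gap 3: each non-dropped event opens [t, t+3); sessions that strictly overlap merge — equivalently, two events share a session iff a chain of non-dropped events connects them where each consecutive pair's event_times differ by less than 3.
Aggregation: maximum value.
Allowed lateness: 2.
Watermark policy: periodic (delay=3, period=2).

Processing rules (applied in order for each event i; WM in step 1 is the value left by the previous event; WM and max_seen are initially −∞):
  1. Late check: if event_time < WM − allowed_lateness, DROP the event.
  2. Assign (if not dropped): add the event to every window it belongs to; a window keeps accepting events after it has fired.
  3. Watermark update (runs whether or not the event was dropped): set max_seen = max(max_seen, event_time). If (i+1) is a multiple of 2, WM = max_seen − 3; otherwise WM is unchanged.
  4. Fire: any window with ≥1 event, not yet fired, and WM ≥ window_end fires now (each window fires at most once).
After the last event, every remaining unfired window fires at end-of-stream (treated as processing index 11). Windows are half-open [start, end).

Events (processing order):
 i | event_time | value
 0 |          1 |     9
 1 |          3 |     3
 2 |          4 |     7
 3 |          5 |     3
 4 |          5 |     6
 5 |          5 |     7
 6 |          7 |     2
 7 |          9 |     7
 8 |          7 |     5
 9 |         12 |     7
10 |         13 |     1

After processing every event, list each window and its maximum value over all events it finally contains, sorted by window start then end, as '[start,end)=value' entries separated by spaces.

i=0 t=1 v=9: → [1,4); WM=−∞
i=1 t=3 v=3: → [1,6); WM=0
i=2 t=4 v=7: → [1,7); WM=0
i=3 t=5 v=3: → [1,8); WM=2
i=4 t=5 v=6: → [1,8); WM=2
i=5 t=5 v=7: → [1,8); WM=2
i=6 t=7 v=2: → [1,10); WM=2
i=7 t=9 v=7: → [1,12); WM=6
i=8 t=7 v=5: → [1,12); WM=6
i=9 t=12 v=7: → [12,15); WM=9
i=10 t=13 v=1: → [12,16); WM=9

[1,12)=9 [12,16)=7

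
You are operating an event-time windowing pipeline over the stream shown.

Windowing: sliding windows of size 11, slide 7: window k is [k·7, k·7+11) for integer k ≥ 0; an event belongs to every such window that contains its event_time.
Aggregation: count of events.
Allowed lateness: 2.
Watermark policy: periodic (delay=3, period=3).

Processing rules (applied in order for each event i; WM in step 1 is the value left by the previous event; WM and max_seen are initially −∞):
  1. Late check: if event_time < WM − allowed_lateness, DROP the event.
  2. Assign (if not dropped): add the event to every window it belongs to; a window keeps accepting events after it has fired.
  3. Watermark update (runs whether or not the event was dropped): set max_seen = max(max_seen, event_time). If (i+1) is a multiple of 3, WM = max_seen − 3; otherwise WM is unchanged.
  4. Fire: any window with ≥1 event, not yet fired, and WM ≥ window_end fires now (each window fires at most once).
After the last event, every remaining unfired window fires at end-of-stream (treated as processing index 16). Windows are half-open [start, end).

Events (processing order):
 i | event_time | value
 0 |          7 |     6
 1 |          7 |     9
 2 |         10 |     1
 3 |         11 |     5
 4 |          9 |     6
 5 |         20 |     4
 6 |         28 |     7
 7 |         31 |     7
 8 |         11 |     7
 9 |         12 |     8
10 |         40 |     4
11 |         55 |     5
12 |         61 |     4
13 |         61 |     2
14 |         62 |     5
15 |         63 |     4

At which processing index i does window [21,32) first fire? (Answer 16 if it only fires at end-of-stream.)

i=0 t=7 v=6: → [7,18),[0,11); WM=−∞
i=1 t=7 v=9: → [7,18),[0,11); WM=−∞
i=2 t=10 v=1: → [7,18),[0,11); WM=7
i=3 t=11 v=5: → [7,18); WM=7
i=4 t=9 v=6: → [7,18),[0,11); WM=7
i=5 t=20 v=4: → [14,25); WM=17; [0,11) fires=4
i=6 t=28 v=7: → [28,39),[21,32); WM=17
i=7 t=31 v=7: → [28,39),[21,32); WM=17
i=8 t=11 v=7: DROP (t<17-2); WM=28; [7,18) fires=5 [14,25) fires=1
i=9 t=12 v=8: DROP (t<28-2); WM=28
i=10 t=40 v=4: → [35,46); WM=28
i=11 t=55 v=5: → [49,60); WM=52; [21,32) fires=2 [28,39) fires=2 [35,46) fires=1
i=12 t=61 v=4: → [56,67); WM=52
i=13 t=61 v=2: → [56,67); WM=52
i=14 t=62 v=5: → [56,67); WM=59
i=15 t=63 v=4: → [63,74),[56,67); WM=59

11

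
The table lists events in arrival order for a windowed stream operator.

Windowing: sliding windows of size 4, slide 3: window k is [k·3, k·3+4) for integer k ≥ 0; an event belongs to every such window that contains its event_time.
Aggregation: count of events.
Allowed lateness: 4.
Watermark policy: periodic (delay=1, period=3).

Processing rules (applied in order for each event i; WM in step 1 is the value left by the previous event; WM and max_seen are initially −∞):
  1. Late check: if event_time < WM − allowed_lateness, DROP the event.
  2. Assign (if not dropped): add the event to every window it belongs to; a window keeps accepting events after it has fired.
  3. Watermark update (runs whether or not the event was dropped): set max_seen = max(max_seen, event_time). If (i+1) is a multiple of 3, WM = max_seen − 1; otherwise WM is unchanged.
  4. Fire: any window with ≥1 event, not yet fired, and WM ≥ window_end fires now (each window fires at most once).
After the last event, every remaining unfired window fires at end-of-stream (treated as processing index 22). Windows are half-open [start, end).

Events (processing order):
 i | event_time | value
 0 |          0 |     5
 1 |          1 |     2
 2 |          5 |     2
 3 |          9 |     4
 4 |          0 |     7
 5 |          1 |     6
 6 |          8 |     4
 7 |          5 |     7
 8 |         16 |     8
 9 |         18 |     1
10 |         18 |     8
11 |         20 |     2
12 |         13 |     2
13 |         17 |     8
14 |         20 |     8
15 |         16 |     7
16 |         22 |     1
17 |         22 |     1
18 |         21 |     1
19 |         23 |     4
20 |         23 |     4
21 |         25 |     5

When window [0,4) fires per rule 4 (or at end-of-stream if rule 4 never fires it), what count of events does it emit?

2

i=0 t=0 v=5: → [0,4); WM=−∞
i=1 t=1 v=2: → [0,4); WM=−∞
i=2 t=5 v=2: → [3,7); WM=4; [0,4) fires=2
i=3 t=9 v=4: → [9,13),[6,10); WM=4
i=4 t=0 v=7: → [0,4); WM=4
i=5 t=1 v=6: → [0,4); WM=8; [3,7) fires=1
i=6 t=8 v=4: → [6,10); WM=8
i=7 t=5 v=7: → [3,7); WM=8
i=8 t=16 v=8: → [15,19); WM=15; [6,10) fires=2 [9,13) fires=1
i=9 t=18 v=1: → [18,22),[15,19); WM=15
i=10 t=18 v=8: → [18,22),[15,19); WM=15
i=11 t=20 v=2: → [18,22); WM=19; [15,19) fires=3
i=12 t=13 v=2: DROP (t<19-4); WM=19
i=13 t=17 v=8: → [15,19); WM=19
i=14 t=20 v=8: → [18,22); WM=19
i=15 t=16 v=7: → [15,19); WM=19
i=16 t=22 v=1: → [21,25); WM=19
i=17 t=22 v=1: → [21,25); WM=21
i=18 t=21 v=1: → [21,25),[18,22); WM=21
i=19 t=23 v=4: → [21,25); WM=21
i=20 t=23 v=4: → [21,25); WM=22; [18,22) fires=5
i=21 t=25 v=5: → [24,28); WM=22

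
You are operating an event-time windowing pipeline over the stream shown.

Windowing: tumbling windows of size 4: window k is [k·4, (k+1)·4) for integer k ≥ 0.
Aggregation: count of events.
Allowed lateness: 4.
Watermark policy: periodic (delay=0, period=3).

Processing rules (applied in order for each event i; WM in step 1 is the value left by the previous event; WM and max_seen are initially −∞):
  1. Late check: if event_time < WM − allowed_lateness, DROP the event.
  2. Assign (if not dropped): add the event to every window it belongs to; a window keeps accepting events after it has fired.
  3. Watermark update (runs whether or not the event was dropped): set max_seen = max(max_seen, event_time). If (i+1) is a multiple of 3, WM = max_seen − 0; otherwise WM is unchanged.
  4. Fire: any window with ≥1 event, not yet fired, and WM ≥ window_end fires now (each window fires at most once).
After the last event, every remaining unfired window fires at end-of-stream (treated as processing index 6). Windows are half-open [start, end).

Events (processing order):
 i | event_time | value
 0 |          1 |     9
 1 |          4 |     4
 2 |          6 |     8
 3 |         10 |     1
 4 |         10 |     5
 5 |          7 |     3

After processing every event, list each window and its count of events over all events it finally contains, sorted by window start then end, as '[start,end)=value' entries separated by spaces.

i=0 t=1 v=9: → [0,4); WM=−∞
i=1 t=4 v=4: → [4,8); WM=−∞
i=2 t=6 v=8: → [4,8); WM=6; [0,4) fires=1
i=3 t=10 v=1: → [8,12); WM=6
i=4 t=10 v=5: → [8,12); WM=6
i=5 t=7 v=3: → [4,8); WM=10; [4,8) fires=3

[0,4)=1 [4,8)=3 [8,12)=2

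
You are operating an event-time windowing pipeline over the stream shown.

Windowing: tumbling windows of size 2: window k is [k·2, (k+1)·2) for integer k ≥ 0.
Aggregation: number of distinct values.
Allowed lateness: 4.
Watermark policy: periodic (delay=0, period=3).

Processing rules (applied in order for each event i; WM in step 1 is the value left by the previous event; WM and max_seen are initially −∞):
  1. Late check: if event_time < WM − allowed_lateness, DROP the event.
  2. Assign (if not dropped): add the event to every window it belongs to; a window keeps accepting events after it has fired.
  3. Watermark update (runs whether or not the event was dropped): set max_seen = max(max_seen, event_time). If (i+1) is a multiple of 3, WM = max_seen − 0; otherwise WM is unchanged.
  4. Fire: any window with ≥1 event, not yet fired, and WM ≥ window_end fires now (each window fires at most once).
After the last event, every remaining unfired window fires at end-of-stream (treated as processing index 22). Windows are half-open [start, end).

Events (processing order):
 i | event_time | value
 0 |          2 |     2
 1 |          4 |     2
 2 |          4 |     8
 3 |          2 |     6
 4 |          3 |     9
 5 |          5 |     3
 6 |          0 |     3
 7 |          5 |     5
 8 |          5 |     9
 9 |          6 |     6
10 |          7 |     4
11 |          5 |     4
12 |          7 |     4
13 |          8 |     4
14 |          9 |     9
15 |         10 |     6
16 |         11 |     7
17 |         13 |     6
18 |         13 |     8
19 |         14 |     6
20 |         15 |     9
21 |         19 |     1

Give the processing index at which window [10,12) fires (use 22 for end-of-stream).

i=0 t=2 v=2: → [2,4); WM=−∞
i=1 t=4 v=2: → [4,6); WM=−∞
i=2 t=4 v=8: → [4,6); WM=4; [2,4) fires=1
i=3 t=2 v=6: → [2,4); WM=4
i=4 t=3 v=9: → [2,4); WM=4
i=5 t=5 v=3: → [4,6); WM=5
i=6 t=0 v=3: DROP (t<5-4); WM=5
i=7 t=5 v=5: → [4,6); WM=5
i=8 t=5 v=9: → [4,6); WM=5
i=9 t=6 v=6: → [6,8); WM=5
i=10 t=7 v=4: → [6,8); WM=5
i=11 t=5 v=4: → [4,6); WM=7; [4,6) fires=6
i=12 t=7 v=4: → [6,8); WM=7
i=13 t=8 v=4: → [8,10); WM=7
i=14 t=9 v=9: → [8,10); WM=9; [6,8) fires=2
i=15 t=10 v=6: → [10,12); WM=9
i=16 t=11 v=7: → [10,12); WM=9
i=17 t=13 v=6: → [12,14); WM=13; [8,10) fires=2 [10,12) fires=2
i=18 t=13 v=8: → [12,14); WM=13
i=19 t=14 v=6: → [14,16); WM=13
i=20 t=15 v=9: → [14,16); WM=15; [12,14) fires=2
i=21 t=19 v=1: → [18,20); WM=15

17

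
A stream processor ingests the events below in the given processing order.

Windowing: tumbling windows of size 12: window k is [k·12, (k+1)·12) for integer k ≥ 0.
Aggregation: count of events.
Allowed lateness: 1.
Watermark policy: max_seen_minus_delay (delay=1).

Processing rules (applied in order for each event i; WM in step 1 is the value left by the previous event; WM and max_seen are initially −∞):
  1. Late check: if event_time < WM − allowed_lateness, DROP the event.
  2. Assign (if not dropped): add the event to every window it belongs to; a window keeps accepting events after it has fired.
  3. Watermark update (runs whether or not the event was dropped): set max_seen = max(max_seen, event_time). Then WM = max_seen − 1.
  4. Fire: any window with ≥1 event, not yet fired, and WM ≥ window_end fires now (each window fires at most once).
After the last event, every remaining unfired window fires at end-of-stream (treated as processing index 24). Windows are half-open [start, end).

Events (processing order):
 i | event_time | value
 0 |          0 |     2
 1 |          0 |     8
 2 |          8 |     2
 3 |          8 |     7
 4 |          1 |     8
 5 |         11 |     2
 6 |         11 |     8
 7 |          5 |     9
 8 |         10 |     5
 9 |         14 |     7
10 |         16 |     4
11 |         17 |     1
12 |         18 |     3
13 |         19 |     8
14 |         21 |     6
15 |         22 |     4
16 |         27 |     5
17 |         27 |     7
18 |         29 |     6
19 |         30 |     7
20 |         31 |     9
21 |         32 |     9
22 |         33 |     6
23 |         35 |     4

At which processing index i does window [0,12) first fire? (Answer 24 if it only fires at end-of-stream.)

i=0 t=0 v=2: → [0,12); WM=-1
i=1 t=0 v=8: → [0,12); WM=-1
i=2 t=8 v=2: → [0,12); WM=7
i=3 t=8 v=7: → [0,12); WM=7
i=4 t=1 v=8: DROP (t<7-1); WM=7
i=5 t=11 v=2: → [0,12); WM=10
i=6 t=11 v=8: → [0,12); WM=10
i=7 t=5 v=9: DROP (t<10-1); WM=10
i=8 t=10 v=5: → [0,12); WM=10
i=9 t=14 v=7: → [12,24); WM=13; [0,12) fires=7
i=10 t=16 v=4: → [12,24); WM=15
i=11 t=17 v=1: → [12,24); WM=16
i=12 t=18 v=3: → [12,24); WM=17
i=13 t=19 v=8: → [12,24); WM=18
i=14 t=21 v=6: → [12,24); WM=20
i=15 t=22 v=4: → [12,24); WM=21
i=16 t=27 v=5: → [24,36); WM=26; [12,24) fires=7
i=17 t=27 v=7: → [24,36); WM=26
i=18 t=29 v=6: → [24,36); WM=28
i=19 t=30 v=7: → [24,36); WM=29
i=20 t=31 v=9: → [24,36); WM=30
i=21 t=32 v=9: → [24,36); WM=31
i=22 t=33 v=6: → [24,36); WM=32
i=23 t=35 v=4: → [24,36); WM=34

9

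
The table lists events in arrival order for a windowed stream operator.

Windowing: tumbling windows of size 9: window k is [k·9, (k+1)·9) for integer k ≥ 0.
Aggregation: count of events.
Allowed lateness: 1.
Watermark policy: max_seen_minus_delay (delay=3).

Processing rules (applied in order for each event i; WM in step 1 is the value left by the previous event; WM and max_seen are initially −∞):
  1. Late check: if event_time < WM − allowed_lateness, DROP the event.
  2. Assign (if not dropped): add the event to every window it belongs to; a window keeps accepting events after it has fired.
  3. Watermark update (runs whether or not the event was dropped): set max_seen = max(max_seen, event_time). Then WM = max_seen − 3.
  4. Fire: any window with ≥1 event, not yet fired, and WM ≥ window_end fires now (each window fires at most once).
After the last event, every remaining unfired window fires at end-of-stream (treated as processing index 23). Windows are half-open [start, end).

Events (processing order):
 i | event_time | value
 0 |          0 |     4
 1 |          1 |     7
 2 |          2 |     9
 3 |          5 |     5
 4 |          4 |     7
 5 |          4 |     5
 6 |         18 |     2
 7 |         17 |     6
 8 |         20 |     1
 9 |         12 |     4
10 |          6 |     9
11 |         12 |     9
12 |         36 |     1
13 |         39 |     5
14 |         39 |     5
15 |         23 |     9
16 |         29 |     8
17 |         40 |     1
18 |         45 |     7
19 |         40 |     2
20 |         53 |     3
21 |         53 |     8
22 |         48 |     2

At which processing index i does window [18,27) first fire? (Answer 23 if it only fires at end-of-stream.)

12

i=0 t=0 v=4: → [0,9); WM=-3
i=1 t=1 v=7: → [0,9); WM=-2
i=2 t=2 v=9: → [0,9); WM=-1
i=3 t=5 v=5: → [0,9); WM=2
i=4 t=4 v=7: → [0,9); WM=2
i=5 t=4 v=5: → [0,9); WM=2
i=6 t=18 v=2: → [18,27); WM=15; [0,9) fires=6
i=7 t=17 v=6: → [9,18); WM=15
i=8 t=20 v=1: → [18,27); WM=17
i=9 t=12 v=4: DROP (t<17-1); WM=17
i=10 t=6 v=9: DROP (t<17-1); WM=17
i=11 t=12 v=9: DROP (t<17-1); WM=17
i=12 t=36 v=1: → [36,45); WM=33; [9,18) fires=1 [18,27) fires=2
i=13 t=39 v=5: → [36,45); WM=36
i=14 t=39 v=5: → [36,45); WM=36
i=15 t=23 v=9: DROP (t<36-1); WM=36
i=16 t=29 v=8: DROP (t<36-1); WM=36
i=17 t=40 v=1: → [36,45); WM=37
i=18 t=45 v=7: → [45,54); WM=42
i=19 t=40 v=2: DROP (t<42-1); WM=42
i=20 t=53 v=3: → [45,54); WM=50; [36,45) fires=4
i=21 t=53 v=8: → [45,54); WM=50
i=22 t=48 v=2: DROP (t<50-1); WM=50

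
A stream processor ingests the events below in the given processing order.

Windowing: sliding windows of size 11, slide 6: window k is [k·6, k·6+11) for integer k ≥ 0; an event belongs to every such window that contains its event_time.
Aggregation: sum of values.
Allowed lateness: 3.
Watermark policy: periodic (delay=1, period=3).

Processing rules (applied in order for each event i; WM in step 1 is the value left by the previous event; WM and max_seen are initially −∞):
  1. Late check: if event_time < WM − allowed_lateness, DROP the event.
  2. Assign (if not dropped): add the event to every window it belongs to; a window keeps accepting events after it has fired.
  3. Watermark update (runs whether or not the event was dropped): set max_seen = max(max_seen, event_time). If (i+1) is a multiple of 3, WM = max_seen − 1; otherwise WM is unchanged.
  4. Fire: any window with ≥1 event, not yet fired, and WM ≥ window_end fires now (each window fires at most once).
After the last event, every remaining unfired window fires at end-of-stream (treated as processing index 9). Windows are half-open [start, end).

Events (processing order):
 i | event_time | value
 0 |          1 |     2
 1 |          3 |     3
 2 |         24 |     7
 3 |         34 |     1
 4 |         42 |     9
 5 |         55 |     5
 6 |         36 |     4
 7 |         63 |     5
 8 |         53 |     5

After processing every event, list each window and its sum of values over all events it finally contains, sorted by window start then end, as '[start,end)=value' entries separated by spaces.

i=0 t=1 v=2: → [0,11); WM=−∞
i=1 t=3 v=3: → [0,11); WM=−∞
i=2 t=24 v=7: → [24,35),[18,29); WM=23; [0,11) fires=5
i=3 t=34 v=1: → [30,41),[24,35); WM=23
i=4 t=42 v=9: → [42,53),[36,47); WM=23
i=5 t=55 v=5: → [54,65),[48,59); WM=54; [18,29) fires=7 [24,35) fires=8 [30,41) fires=1 [36,47) fires=9 [42,53) fires=9
i=6 t=36 v=4: DROP (t<54-3); WM=54
i=7 t=63 v=5: → [60,71),[54,65); WM=54
i=8 t=53 v=5: → [48,59); WM=62; [48,59) fires=10

[0,11)=5 [18,29)=7 [24,35)=8 [30,41)=1 [36,47)=9 [42,53)=9 [48,59)=10 [54,65)=10 [60,71)=5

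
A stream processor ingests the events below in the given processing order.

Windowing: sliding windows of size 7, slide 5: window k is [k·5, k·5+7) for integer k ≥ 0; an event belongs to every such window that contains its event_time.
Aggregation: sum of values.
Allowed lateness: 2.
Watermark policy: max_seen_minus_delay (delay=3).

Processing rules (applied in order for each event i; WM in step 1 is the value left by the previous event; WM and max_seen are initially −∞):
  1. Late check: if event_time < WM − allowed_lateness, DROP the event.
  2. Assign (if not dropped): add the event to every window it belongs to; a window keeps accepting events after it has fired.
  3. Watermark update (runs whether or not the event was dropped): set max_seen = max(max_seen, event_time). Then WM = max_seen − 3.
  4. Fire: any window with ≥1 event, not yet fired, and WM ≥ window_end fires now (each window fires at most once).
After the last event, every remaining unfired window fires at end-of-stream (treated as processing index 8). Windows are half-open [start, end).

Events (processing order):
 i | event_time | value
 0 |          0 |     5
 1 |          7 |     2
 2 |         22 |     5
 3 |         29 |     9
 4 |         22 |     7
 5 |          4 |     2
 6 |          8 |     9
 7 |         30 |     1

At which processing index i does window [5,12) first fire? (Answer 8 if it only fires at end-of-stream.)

2

i=0 t=0 v=5: → [0,7); WM=-3
i=1 t=7 v=2: → [5,12); WM=4
i=2 t=22 v=5: → [20,27); WM=19; [0,7) fires=5 [5,12) fires=2
i=3 t=29 v=9: → [25,32); WM=26
i=4 t=22 v=7: DROP (t<26-2); WM=26
i=5 t=4 v=2: DROP (t<26-2); WM=26
i=6 t=8 v=9: DROP (t<26-2); WM=26
i=7 t=30 v=1: → [30,37),[25,32); WM=27; [20,27) fires=5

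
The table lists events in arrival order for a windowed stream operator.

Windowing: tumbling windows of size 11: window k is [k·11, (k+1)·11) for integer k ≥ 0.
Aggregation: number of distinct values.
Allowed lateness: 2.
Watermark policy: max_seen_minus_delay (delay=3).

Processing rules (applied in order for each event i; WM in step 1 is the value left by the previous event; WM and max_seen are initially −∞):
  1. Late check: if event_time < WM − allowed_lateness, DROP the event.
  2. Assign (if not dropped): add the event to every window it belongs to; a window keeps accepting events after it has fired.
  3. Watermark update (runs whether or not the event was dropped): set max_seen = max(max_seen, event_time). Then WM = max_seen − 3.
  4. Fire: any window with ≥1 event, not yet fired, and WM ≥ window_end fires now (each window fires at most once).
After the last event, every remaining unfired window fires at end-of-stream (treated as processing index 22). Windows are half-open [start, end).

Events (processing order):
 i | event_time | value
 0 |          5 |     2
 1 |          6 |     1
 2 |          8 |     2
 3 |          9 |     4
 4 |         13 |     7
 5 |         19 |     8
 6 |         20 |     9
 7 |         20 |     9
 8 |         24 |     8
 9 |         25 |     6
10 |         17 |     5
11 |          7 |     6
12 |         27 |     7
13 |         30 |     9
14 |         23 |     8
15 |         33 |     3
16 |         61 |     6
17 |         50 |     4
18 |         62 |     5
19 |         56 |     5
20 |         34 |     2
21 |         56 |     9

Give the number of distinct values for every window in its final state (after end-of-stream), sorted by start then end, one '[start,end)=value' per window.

i=0 t=5 v=2: → [0,11); WM=2
i=1 t=6 v=1: → [0,11); WM=3
i=2 t=8 v=2: → [0,11); WM=5
i=3 t=9 v=4: → [0,11); WM=6
i=4 t=13 v=7: → [11,22); WM=10
i=5 t=19 v=8: → [11,22); WM=16; [0,11) fires=3
i=6 t=20 v=9: → [11,22); WM=17
i=7 t=20 v=9: → [11,22); WM=17
i=8 t=24 v=8: → [22,33); WM=21
i=9 t=25 v=6: → [22,33); WM=22; [11,22) fires=3
i=10 t=17 v=5: DROP (t<22-2); WM=22
i=11 t=7 v=6: DROP (t<22-2); WM=22
i=12 t=27 v=7: → [22,33); WM=24
i=13 t=30 v=9: → [22,33); WM=27
i=14 t=23 v=8: DROP (t<27-2); WM=27
i=15 t=33 v=3: → [33,44); WM=30
i=16 t=61 v=6: → [55,66); WM=58; [22,33) fires=4 [33,44) fires=1
i=17 t=50 v=4: DROP (t<58-2); WM=58
i=18 t=62 v=5: → [55,66); WM=59
i=19 t=56 v=5: DROP (t<59-2); WM=59
i=20 t=34 v=2: DROP (t<59-2); WM=59
i=21 t=56 v=9: DROP (t<59-2); WM=59

[0,11)=3 [11,22)=3 [22,33)=4 [33,44)=1 [55,66)=2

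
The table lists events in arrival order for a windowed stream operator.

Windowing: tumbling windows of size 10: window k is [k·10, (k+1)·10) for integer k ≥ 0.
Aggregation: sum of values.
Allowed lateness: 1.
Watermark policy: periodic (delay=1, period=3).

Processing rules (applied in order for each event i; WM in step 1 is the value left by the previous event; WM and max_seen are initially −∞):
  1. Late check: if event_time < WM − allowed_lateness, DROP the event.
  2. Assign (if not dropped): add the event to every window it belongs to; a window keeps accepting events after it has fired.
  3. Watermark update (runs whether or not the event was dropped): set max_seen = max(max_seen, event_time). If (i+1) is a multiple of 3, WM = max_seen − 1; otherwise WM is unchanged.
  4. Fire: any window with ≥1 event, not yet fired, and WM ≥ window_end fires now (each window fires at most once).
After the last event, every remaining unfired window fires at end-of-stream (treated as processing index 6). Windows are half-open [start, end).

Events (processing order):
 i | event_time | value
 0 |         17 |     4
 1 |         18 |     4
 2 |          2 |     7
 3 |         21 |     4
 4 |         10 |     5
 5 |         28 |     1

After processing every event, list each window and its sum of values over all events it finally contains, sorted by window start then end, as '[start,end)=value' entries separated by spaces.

[0,10)=7 [10,20)=8 [20,30)=5

i=0 t=17 v=4: → [10,20); WM=−∞
i=1 t=18 v=4: → [10,20); WM=−∞
i=2 t=2 v=7: → [0,10); WM=17; [0,10) fires=7
i=3 t=21 v=4: → [20,30); WM=17
i=4 t=10 v=5: DROP (t<17-1); WM=17
i=5 t=28 v=1: → [20,30); WM=27; [10,20) fires=8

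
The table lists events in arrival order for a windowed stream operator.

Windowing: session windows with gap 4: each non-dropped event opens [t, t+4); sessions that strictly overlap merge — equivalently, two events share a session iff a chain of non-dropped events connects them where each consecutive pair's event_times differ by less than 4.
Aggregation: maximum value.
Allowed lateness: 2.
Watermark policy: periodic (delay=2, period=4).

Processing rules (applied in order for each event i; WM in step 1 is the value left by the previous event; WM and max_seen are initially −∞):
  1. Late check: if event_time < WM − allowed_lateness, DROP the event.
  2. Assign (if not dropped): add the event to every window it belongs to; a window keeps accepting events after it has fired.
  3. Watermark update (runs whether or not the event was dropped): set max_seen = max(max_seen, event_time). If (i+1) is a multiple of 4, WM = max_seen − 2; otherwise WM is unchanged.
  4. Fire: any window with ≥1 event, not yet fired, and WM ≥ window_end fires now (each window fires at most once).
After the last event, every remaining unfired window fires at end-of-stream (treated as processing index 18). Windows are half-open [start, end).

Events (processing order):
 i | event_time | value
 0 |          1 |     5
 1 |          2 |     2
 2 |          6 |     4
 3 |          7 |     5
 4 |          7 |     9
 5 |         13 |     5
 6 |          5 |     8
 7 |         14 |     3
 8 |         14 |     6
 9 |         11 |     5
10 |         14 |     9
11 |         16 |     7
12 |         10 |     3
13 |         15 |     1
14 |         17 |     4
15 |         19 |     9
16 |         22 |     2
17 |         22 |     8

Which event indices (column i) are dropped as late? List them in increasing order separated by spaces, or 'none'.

i=0 t=1 v=5: → [1,5); WM=−∞
i=1 t=2 v=2: → [1,6); WM=−∞
i=2 t=6 v=4: → [6,10); WM=−∞
i=3 t=7 v=5: → [6,11); WM=5
i=4 t=7 v=9: → [6,11); WM=5
i=5 t=13 v=5: → [13,17); WM=5
i=6 t=5 v=8: → [1,11); WM=5
i=7 t=14 v=3: → [13,18); WM=12
i=8 t=14 v=6: → [13,18); WM=12
i=9 t=11 v=5: → [11,18); WM=12
i=10 t=14 v=9: → [11,18); WM=12
i=11 t=16 v=7: → [11,20); WM=14
i=12 t=10 v=3: DROP (t<14-2); WM=14
i=13 t=15 v=1: → [11,20); WM=14
i=14 t=17 v=4: → [11,21); WM=14
i=15 t=19 v=9: → [11,23); WM=17
i=16 t=22 v=2: → [11,26); WM=17
i=17 t=22 v=8: → [11,26); WM=17

12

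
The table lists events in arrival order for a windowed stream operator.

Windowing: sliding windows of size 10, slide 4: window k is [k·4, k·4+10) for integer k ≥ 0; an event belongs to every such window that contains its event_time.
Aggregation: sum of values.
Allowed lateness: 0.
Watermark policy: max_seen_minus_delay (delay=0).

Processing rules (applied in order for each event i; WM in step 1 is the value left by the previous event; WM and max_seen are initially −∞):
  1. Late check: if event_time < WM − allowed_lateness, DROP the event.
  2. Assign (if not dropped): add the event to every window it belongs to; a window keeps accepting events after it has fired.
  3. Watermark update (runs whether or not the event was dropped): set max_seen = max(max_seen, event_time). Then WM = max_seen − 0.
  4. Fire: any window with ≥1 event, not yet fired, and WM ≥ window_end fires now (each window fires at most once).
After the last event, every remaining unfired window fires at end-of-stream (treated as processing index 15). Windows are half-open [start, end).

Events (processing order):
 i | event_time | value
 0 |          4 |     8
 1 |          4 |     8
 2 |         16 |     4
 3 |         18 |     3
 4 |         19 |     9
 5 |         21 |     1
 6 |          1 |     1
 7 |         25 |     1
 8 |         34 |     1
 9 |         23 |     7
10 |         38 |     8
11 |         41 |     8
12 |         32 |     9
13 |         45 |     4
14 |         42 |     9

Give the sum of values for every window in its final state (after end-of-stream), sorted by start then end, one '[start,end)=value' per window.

i=0 t=4 v=8: → [4,14),[0,10); WM=4
i=1 t=4 v=8: → [4,14),[0,10); WM=4
i=2 t=16 v=4: → [16,26),[12,22),[8,18); WM=16; [0,10) fires=16 [4,14) fires=16
i=3 t=18 v=3: → [16,26),[12,22); WM=18; [8,18) fires=4
i=4 t=19 v=9: → [16,26),[12,22); WM=19
i=5 t=21 v=1: → [20,30),[16,26),[12,22); WM=21
i=6 t=1 v=1: DROP (t<21-0); WM=21
i=7 t=25 v=1: → [24,34),[20,30),[16,26); WM=25; [12,22) fires=17
i=8 t=34 v=1: → [32,42),[28,38); WM=34; [16,26) fires=18 [20,30) fires=2 [24,34) fires=1
i=9 t=23 v=7: DROP (t<34-0); WM=34
i=10 t=38 v=8: → [36,46),[32,42); WM=38; [28,38) fires=1
i=11 t=41 v=8: → [40,50),[36,46),[32,42); WM=41
i=12 t=32 v=9: DROP (t<41-0); WM=41
i=13 t=45 v=4: → [44,54),[40,50),[36,46); WM=45; [32,42) fires=17
i=14 t=42 v=9: DROP (t<45-0); WM=45

[0,10)=16 [4,14)=16 [8,18)=4 [12,22)=17 [16,26)=18 [20,30)=2 [24,34)=1 [28,38)=1 [32,42)=17 [36,46)=20 [40,50)=12 [44,54)=4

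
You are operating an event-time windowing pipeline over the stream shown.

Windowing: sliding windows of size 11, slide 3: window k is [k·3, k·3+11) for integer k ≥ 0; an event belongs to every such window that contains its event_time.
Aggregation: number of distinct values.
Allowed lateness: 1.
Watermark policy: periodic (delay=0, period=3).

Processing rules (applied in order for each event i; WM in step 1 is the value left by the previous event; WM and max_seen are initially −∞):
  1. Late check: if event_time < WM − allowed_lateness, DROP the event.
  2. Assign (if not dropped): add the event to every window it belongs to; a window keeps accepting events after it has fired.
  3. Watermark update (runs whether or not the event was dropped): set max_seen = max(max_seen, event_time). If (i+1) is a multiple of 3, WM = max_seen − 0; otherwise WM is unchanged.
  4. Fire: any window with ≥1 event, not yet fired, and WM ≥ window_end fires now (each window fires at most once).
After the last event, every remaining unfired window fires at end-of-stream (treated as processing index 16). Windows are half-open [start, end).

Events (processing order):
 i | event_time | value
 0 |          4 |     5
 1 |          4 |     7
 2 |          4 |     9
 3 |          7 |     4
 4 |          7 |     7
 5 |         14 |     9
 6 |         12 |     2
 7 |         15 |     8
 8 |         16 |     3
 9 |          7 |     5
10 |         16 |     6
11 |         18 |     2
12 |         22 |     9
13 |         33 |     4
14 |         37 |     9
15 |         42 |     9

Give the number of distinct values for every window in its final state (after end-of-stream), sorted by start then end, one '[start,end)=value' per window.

i=0 t=4 v=5: → [3,14),[0,11); WM=−∞
i=1 t=4 v=7: → [3,14),[0,11); WM=−∞
i=2 t=4 v=9: → [3,14),[0,11); WM=4
i=3 t=7 v=4: → [6,17),[3,14),[0,11); WM=4
i=4 t=7 v=7: → [6,17),[3,14),[0,11); WM=4
i=5 t=14 v=9: → [12,23),[9,20),[6,17); WM=14; [0,11) fires=4 [3,14) fires=4
i=6 t=12 v=2: DROP (t<14-1); WM=14
i=7 t=15 v=8: → [15,26),[12,23),[9,20),[6,17); WM=14
i=8 t=16 v=3: → [15,26),[12,23),[9,20),[6,17); WM=16
i=9 t=7 v=5: DROP (t<16-1); WM=16
i=10 t=16 v=6: → [15,26),[12,23),[9,20),[6,17); WM=16
i=11 t=18 v=2: → [18,29),[15,26),[12,23),[9,20); WM=18; [6,17) fires=6
i=12 t=22 v=9: → [21,32),[18,29),[15,26),[12,23); WM=18
i=13 t=33 v=4: → [33,44),[30,41),[27,38),[24,35); WM=18
i=14 t=37 v=9: → [36,47),[33,44),[30,41),[27,38); WM=37; [9,20) fires=5 [12,23) fires=5 [15,26) fires=5 [18,29) fires=2 [21,32) fires=1 [24,35) fires=1
i=15 t=42 v=9: → [42,53),[39,50),[36,47),[33,44); WM=37

[0,11)=4 [3,14)=4 [6,17)=6 [9,20)=5 [12,23)=5 [15,26)=5 [18,29)=2 [21,32)=1 [24,35)=1 [27,38)=2 [30,41)=2 [33,44)=2 [36,47)=1 [39,50)=1 [42,53)=1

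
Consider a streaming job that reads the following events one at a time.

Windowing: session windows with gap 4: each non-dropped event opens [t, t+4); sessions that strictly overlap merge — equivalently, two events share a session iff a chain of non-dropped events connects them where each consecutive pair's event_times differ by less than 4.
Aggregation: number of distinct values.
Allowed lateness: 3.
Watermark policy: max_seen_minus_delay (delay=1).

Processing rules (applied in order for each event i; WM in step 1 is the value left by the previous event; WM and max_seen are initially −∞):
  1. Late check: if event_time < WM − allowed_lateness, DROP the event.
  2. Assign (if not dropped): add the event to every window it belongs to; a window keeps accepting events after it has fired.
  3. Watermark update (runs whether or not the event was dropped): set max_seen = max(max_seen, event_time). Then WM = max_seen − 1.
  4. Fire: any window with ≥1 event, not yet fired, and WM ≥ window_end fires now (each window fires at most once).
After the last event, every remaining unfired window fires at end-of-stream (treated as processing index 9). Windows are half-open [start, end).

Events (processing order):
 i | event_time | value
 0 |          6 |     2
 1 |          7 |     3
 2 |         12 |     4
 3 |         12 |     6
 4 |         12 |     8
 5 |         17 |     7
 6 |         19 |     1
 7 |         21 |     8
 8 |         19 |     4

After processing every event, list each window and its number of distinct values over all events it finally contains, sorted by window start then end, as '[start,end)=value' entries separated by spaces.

i=0 t=6 v=2: → [6,10); WM=5
i=1 t=7 v=3: → [6,11); WM=6
i=2 t=12 v=4: → [12,16); WM=11
i=3 t=12 v=6: → [12,16); WM=11
i=4 t=12 v=8: → [12,16); WM=11
i=5 t=17 v=7: → [17,21); WM=16
i=6 t=19 v=1: → [17,23); WM=18
i=7 t=21 v=8: → [17,25); WM=20
i=8 t=19 v=4: → [17,25); WM=20

[6,11)=2 [12,16)=3 [17,25)=4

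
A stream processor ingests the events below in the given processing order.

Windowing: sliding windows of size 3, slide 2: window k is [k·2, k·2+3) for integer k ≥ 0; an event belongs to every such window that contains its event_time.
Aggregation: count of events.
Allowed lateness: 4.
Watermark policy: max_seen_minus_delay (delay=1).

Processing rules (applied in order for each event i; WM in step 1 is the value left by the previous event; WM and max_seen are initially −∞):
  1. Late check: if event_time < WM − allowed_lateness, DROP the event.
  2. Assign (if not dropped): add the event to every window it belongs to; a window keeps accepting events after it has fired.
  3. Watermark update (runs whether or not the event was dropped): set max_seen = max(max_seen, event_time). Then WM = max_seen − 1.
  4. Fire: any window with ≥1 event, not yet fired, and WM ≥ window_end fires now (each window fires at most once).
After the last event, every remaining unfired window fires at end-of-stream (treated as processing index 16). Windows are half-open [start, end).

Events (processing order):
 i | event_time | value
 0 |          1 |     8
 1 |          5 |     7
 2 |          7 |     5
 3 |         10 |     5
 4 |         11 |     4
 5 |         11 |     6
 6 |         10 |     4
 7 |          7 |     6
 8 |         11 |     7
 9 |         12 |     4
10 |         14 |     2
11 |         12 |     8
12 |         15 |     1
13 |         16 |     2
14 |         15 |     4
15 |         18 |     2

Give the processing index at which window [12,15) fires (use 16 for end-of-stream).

13

i=0 t=1 v=8: → [0,3); WM=0
i=1 t=5 v=7: → [4,7); WM=4; [0,3) fires=1
i=2 t=7 v=5: → [6,9); WM=6
i=3 t=10 v=5: → [10,13),[8,11); WM=9; [4,7) fires=1 [6,9) fires=1
i=4 t=11 v=4: → [10,13); WM=10
i=5 t=11 v=6: → [10,13); WM=10
i=6 t=10 v=4: → [10,13),[8,11); WM=10
i=7 t=7 v=6: → [6,9); WM=10
i=8 t=11 v=7: → [10,13); WM=10
i=9 t=12 v=4: → [12,15),[10,13); WM=11; [8,11) fires=2
i=10 t=14 v=2: → [14,17),[12,15); WM=13; [10,13) fires=6
i=11 t=12 v=8: → [12,15),[10,13); WM=13
i=12 t=15 v=1: → [14,17); WM=14
i=13 t=16 v=2: → [16,19),[14,17); WM=15; [12,15) fires=3
i=14 t=15 v=4: → [14,17); WM=15
i=15 t=18 v=2: → [18,21),[16,19); WM=17; [14,17) fires=4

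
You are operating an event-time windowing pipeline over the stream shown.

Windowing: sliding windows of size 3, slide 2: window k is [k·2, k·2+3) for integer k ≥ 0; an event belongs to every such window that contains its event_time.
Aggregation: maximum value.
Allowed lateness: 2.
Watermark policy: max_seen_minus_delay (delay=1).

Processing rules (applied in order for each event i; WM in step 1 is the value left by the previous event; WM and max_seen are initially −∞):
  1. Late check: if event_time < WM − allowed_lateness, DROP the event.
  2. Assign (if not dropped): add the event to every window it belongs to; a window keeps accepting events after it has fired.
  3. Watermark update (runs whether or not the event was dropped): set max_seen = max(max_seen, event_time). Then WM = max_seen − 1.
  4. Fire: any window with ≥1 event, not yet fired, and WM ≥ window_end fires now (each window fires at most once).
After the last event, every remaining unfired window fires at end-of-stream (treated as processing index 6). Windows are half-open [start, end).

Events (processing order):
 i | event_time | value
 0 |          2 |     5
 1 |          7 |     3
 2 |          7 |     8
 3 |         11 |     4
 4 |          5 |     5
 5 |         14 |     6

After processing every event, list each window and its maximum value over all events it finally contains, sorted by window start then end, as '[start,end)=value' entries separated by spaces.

i=0 t=2 v=5: → [2,5),[0,3); WM=1
i=1 t=7 v=3: → [6,9); WM=6; [0,3) fires=5 [2,5) fires=5
i=2 t=7 v=8: → [6,9); WM=6
i=3 t=11 v=4: → [10,13); WM=10; [6,9) fires=8
i=4 t=5 v=5: DROP (t<10-2); WM=10
i=5 t=14 v=6: → [14,17),[12,15); WM=13; [10,13) fires=4

[0,3)=5 [2,5)=5 [6,9)=8 [10,13)=4 [12,15)=6 [14,17)=6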